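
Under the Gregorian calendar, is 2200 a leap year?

No

2200 is not a leap year (divisible by 100 but not 400).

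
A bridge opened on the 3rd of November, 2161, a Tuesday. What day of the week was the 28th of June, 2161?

Count forward from the earlier date (June 28, 2161) to the later (November 3, 2161):
June 2161: 30 − 28 = 2 days remain.
Then July (31), August (31), September (30), October (31): 31 + 31 + 30 + 31 = 123 days.
November 1–3, 2161: 3 days.
Total: 2 + 123 + 3 = 128 days.
128 mod 7 = 2, so 2 days before Tuesday is Sunday.

Sunday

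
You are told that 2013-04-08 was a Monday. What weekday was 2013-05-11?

April 2013: 30 − 8 = 22 days remain.
May 1–11, 2013: 11 days.
Total: 22 + 11 = 33 days.
33 mod 7 = 5, so 5 days after Monday is Saturday.

Saturday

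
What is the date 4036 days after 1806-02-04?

1817-02-22

Count 4036 days after February 4, 1806:
From February 4, 1806 to February 4, 1817: 11 years, of which 3 contain a Feb 29 — 8×365 + 3×366 = 4018 days.
Within February 1817: 22 − 4 = 18 days.
Total: 4036 days.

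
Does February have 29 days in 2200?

2200 is not a leap year (divisible by 100 but not 400).

No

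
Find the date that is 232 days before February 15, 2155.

June 28, 2154

Count 232 days before February 15, 2155:
June 2154: 30 − 28 = 2 days remain.
Then July (31), August (31), September (30), October (31), November (30), December (31), January (31): 31 + 31 + 30 + 31 + 30 + 31 + 31 = 215 days.
February 1–15, 2155: 15 days (2155 is not a leap year).
Residual: 232 days.
Total: 232 days.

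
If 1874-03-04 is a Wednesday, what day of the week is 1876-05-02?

March 4, 1874 → March 4, 1875: 365 days.
March 4, 1875 → March 4, 1876: 366 days (1876 is a leap year).
March 1876: 31 − 4 = 27 days remain.
Then April (30): 30 days.
May 1–2, 1876: 2 days.
Residual: 59 days.
Total: 790 days.
790 mod 7 = 6, so 6 days after Wednesday is Tuesday.

Tuesday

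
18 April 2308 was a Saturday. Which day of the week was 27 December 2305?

Count forward from the earlier date (December 27, 2305) to the later (April 18, 2308):
December 27, 2305 → December 27, 2306: 365 days.
December 27, 2306 → December 27, 2307: 365 days.
December 2307: 31 − 27 = 4 days remain.
Then January (31), February 2308 (29), March (31): 31 + 29 + 31 = 91 days.
April 1–18, 2308: 18 days.
Residual: 113 days.
Total: 843 days.
843 mod 7 = 3, so 3 days before Saturday is Wednesday.

Wednesday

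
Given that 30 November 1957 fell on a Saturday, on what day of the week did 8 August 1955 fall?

Count forward from the earlier date (August 8, 1955) to the later (November 30, 1957):
Day-of-year of August 8, 1955: 220.
Day-of-year of November 30, 1957: 334.
1955 has 365 days, so 365 − 220 = 145 days remain in 1955.
Full years: 1956: 366. Sum = 366.
Total: 145 + 366 + 334 = 845 days.
845 mod 7 = 5, so 5 days before Saturday is Monday.

Monday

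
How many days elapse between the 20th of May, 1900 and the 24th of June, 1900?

May 1900: 31 − 20 = 11 days remain.
June 1–24, 1900: 24 days.
Total: 11 + 24 = 35 days.

35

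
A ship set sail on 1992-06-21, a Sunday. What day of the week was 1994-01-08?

Day-of-year of June 21, 1992: 173.
Day-of-year of January 8, 1994: 8.
1992 has 366 days, so 366 − 173 = 193 days remain in 1992.
Full years: 1993: 365. Sum = 365.
Total: 193 + 365 + 8 = 566 days.
566 mod 7 = 6, so 6 days after Sunday is Saturday.

Saturday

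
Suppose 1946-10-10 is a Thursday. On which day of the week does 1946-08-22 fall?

Count forward from the earlier date (August 22, 1946) to the later (October 10, 1946):
August 1946: 31 − 22 = 9 days remain.
Then September (30): 30 days.
October 1–10, 1946: 10 days.
Total: 9 + 30 + 10 = 49 days.
49 is a multiple of 7, so 1946-08-22 falls on the same weekday: Thursday.

Thursday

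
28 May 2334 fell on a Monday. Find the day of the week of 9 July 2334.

Monday

May 2334: 31 − 28 = 3 days remain.
Then June (30): 30 days.
July 1–9, 2334: 9 days.
Total: 3 + 30 + 9 = 42 days.
42 is a multiple of 7, so 9 July 2334 falls on the same weekday: Monday.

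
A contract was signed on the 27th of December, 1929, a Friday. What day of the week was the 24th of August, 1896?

Monday

Count forward from the earlier date (August 24, 1896) to the later (December 27, 1929):
From August 24, 1896 to August 24, 1929: 33 years, of which 7 contain a Feb 29 — 26×365 + 7×366 = 12052 days.
(1900 is not a leap year (divisible by 100 but not 400).)
August 1929: 31 − 24 = 7 days remain.
Then September (30), October (31), November (30): 30 + 31 + 30 = 91 days.
December 1–27, 1929: 27 days.
Residual: 125 days.
Total: 12177 days.
12177 mod 7 = 4, so 4 days before Friday is Monday.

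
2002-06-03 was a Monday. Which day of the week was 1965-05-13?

Thursday

Count forward from the earlier date (May 13, 1965) to the later (June 3, 2002):
From May 13, 1965 to May 13, 2002: 37 years, of which 9 contain a Feb 29 — 28×365 + 9×366 = 13514 days.
(2000 is a leap year (divisible by 400).)
May 2002: 31 − 13 = 18 days remain.
June 1–3, 2002: 3 days.
Residual: 21 days.
Total: 13535 days.
13535 mod 7 = 4, so 4 days before Monday is Thursday.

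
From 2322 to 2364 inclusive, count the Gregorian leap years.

Years divisible by 4 in [2322, 2364]: 2324, 2328, 2332, 2336, 2340, 2344, 2348, 2352, 2356, 2360, 2364.
No century exceptions apply. Count: 11.

11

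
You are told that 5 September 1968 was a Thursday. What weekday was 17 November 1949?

Count forward from the earlier date (November 17, 1949) to the later (September 5, 1968):
From November 17, 1949 to November 17, 1967: 18 years, of which 4 contain a Feb 29 — 14×365 + 4×366 = 6574 days.
November 1967: 30 − 17 = 13 days remain.
Then 9 full months totalling 275 days.
September 1–5, 1968: 5 days.
Residual: 293 days.
Total: 6867 days.
6867 is a multiple of 7, so 17 November 1949 falls on the same weekday: Thursday.

Thursday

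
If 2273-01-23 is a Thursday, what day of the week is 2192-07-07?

Saturday

Count forward from the earlier date (July 7, 2192) to the later (January 23, 2273):
From July 7, 2192 to July 7, 2272: 80 years, of which 19 contain a Feb 29 — 61×365 + 19×366 = 29219 days.
(2200 is not a leap year (divisible by 100 but not 400).)
July 2272: 31 − 7 = 24 days remain.
Then August (31), September (30), October (31), November (30), December (31): 31 + 30 + 31 + 30 + 31 = 153 days.
January 1–23, 2273: 23 days.
Residual: 200 days.
Total: 29419 days.
29419 mod 7 = 5, so 5 days before Thursday is Saturday.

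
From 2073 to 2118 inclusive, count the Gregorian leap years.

10

Years divisible by 4 in [2073, 2118]: 2076, 2080, 2084, 2088, 2092, 2096, 2100, 2104, 2108, 2112, 2116.
Of these, 2100 is divisible by 100 but not 400, so not leap.
Leap years: 11 − 1 = 10.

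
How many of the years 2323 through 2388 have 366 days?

Years divisible by 4: 2324, 2328, …, 2388 — 17 in all.
No century exceptions apply. Count: 17.

17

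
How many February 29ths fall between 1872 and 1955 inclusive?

20

Years divisible by 4: 1872, 1876, …, 1952 — 21 in all.
Of these, 1900 is divisible by 100 but not 400, so not leap.
Leap years: 21 − 1 = 20.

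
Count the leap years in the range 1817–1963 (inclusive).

35

Years divisible by 4: 1820, 1824, …, 1960 — 36 in all.
Of these, 1900 is divisible by 100 but not 400, so not leap.
Leap years: 36 − 1 = 35.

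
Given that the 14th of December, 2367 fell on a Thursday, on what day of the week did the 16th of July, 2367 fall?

Count forward from the earlier date (July 16, 2367) to the later (December 14, 2367):
July 2367: 31 − 16 = 15 days remain.
Then August (31), September (30), October (31), November (30): 31 + 30 + 31 + 30 = 122 days.
December 1–14, 2367: 14 days.
Total: 15 + 122 + 14 = 151 days.
151 mod 7 = 4, so 4 days before Thursday is Sunday.

Sunday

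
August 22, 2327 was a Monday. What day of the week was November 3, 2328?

Day-of-year of August 22, 2327: 234.
Day-of-year of November 3, 2328: 308.
2327 has 365 days, so 365 − 234 = 131 days remain in 2327.
Total: 131 + 308 = 439 days.
439 mod 7 = 5, so 5 days after Monday is Saturday.

Saturday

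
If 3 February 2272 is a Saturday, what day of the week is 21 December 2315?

Tuesday

Day-of-year of February 3, 2272: 34.
Day-of-year of December 21, 2315: 355.
2272 has 366 days, so 366 − 34 = 332 days remain in 2272.
Full years 2273–2314: 33 common + 9 leap = 33×365 + 9×366 = 15339 days.
Total: 332 + 15339 + 355 = 16026 days.
16026 mod 7 = 3, so 3 days after Saturday is Tuesday.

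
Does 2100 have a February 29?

2100 is not a leap year (divisible by 100 but not 400).

No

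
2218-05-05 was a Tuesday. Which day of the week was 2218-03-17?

Count forward from the earlier date (March 17, 2218) to the later (May 5, 2218):
March 2218: 31 − 17 = 14 days remain.
Then April (30): 30 days.
May 1–5, 2218: 5 days.
Total: 14 + 30 + 5 = 49 days.
49 is a multiple of 7, so 2218-03-17 falls on the same weekday: Tuesday.

Tuesday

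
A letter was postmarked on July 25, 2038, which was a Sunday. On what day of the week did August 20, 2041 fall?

Tuesday

July 25, 2038 → July 25, 2039: 365 days.
July 25, 2039 → July 25, 2040: 366 days (2040 is a leap year).
July 25, 2040 → July 25, 2041: 365 days.
July 2041: 31 − 25 = 6 days remain.
August 1–20, 2041: 20 days.
Residual: 26 days.
Total: 1122 days.
1122 mod 7 = 2, so 2 days after Sunday is Tuesday.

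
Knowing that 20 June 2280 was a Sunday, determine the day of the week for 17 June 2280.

Thursday

Count forward from the earlier date (June 17, 2280) to the later (June 20, 2280):
Within June 2280: 20 − 17 = 3 days.
3 mod 7 = 3, so 3 days before Sunday is Thursday.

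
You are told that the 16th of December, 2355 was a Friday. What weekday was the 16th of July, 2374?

Tuesday

Day-of-year of December 16, 2355: 350.
Day-of-year of July 16, 2374: 197.
2355 has 365 days, so 365 − 350 = 15 days remain in 2355.
Full years 2356–2373: 13 common + 5 leap = 13×365 + 5×366 = 6575 days.
Total: 15 + 6575 + 197 = 6787 days.
6787 mod 7 = 4, so 4 days after Friday is Tuesday.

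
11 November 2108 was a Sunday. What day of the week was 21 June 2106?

Monday

Count forward from the earlier date (June 21, 2106) to the later (November 11, 2108):
June 21, 2106 → June 21, 2107: 365 days.
June 21, 2107 → June 21, 2108: 366 days (2108 is a leap year).
June 2108: 30 − 21 = 9 days remain.
Then July (31), August (31), September (30), October (31): 31 + 31 + 30 + 31 = 123 days.
November 1–11, 2108: 11 days.
Residual: 143 days.
Total: 874 days.
874 mod 7 = 6, so 6 days before Sunday is Monday.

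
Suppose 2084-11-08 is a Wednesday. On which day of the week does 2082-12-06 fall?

Count forward from the earlier date (December 6, 2082) to the later (November 8, 2084):
December 2082: 31 − 6 = 25 days remain.
Then 22 full months totalling 670 days.
November 1–8, 2084: 8 days.
Total: 25 + 670 + 8 = 703 days.
703 mod 7 = 3, so 3 days before Wednesday is Sunday.

Sunday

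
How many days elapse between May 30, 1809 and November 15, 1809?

May 1809: 31 − 30 = 1 day remains.
Then June (30), July (31), August (31), September (30), October (31): 30 + 31 + 31 + 30 + 31 = 153 days.
November 1–15, 1809: 15 days.
Total: 1 + 153 + 15 = 169 days.

169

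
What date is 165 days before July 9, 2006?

January 25, 2006

Count 165 days before July 9, 2006:
January 2006: 31 − 25 = 6 days remain.
Then February 2006 (28), March (31), April (30), May (31), June (30): 28 + 31 + 30 + 31 + 30 = 150 days.
July 1–9, 2006: 9 days.
Total: 6 + 150 + 9 = 165 days.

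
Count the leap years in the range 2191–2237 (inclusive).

Years divisible by 4 in [2191, 2237]: 2192, 2196, 2200, 2204, 2208, 2212, 2216, 2220, 2224, 2228, 2232, 2236.
Of these, 2200 is divisible by 100 but not 400, so not leap.
Leap years: 12 − 1 = 11.

11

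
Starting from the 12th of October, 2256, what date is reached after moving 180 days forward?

the 10th of April, 2257

Count 180 days after October 12, 2256:
Day-of-year of October 12, 2256: 286.
Day-of-year of April 10, 2257: 100.
2256 has 366 days, so 366 − 286 = 80 days remain in 2256.
Total: 80 + 100 = 180 days.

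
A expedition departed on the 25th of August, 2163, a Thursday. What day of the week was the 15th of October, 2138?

Count forward from the earlier date (October 15, 2138) to the later (August 25, 2163):
From October 15, 2138 to October 15, 2162: 24 years, of which 6 contain a Feb 29 — 18×365 + 6×366 = 8766 days.
October 2162: 31 − 15 = 16 days remain.
Then 9 full months totalling 273 days.
August 1–25, 2163: 25 days.
Residual: 314 days.
Total: 9080 days.
9080 mod 7 = 1, so 1 day before Thursday is Wednesday.

Wednesday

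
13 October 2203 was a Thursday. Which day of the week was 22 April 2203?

Friday

Count forward from the earlier date (April 22, 2203) to the later (October 13, 2203):
April 2203: 30 − 22 = 8 days remain.
Then May (31), June (30), July (31), August (31), September (30): 31 + 30 + 31 + 31 + 30 = 153 days.
October 1–13, 2203: 13 days.
Total: 8 + 153 + 13 = 174 days.
174 mod 7 = 6, so 6 days before Thursday is Friday.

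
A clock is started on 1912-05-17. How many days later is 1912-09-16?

122

May 1912: 31 − 17 = 14 days remain.
Then June (30), July (31), August (31): 30 + 31 + 31 = 92 days.
September 1–16, 1912: 16 days.
Total: 14 + 92 + 16 = 122 days.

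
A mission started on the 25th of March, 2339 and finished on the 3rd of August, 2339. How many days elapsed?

131

March 2339: 31 − 25 = 6 days remain.
Then April (30), May (31), June (30), July (31): 30 + 31 + 30 + 31 = 122 days.
August 1–3, 2339: 3 days.
Total: 6 + 122 + 3 = 131 days.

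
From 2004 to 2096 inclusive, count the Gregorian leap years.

Years divisible by 4: 2004, 2008, …, 2096 — 24 in all.
No century exceptions apply. Count: 24.

24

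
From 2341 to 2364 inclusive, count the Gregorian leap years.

6

Years divisible by 4 in [2341, 2364]: 2344, 2348, 2352, 2356, 2360, 2364.
No century exceptions apply. Count: 6.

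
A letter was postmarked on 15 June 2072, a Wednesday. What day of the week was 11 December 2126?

Day-of-year of June 15, 2072: 167.
Day-of-year of December 11, 2126: 345.
2072 has 366 days, so 366 − 167 = 199 days remain in 2072.
Full years 2073–2125: 41 common + 12 leap = 41×365 + 12×366 = 19357 days.
Total: 199 + 19357 + 345 = 19901 days.
19901 is a multiple of 7, so 11 December 2126 falls on the same weekday: Wednesday.

Wednesday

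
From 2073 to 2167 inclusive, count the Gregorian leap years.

22

Years divisible by 4: 2076, 2080, …, 2164 — 23 in all.
Of these, 2100 is divisible by 100 but not 400, so not leap.
Leap years: 23 − 1 = 22.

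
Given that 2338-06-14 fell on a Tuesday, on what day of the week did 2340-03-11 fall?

June 2338: 30 − 14 = 16 days remain.
Then 20 full months totalling 609 days.
March 1–11, 2340: 11 days.
Total: 16 + 609 + 11 = 636 days.
636 mod 7 = 6, so 6 days after Tuesday is Monday.

Monday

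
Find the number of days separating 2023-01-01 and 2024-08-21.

598

Day-of-year of January 1, 2023: 1.
Day-of-year of August 21, 2024: 234.
2023 has 365 days, so 365 − 1 = 364 days remain in 2023.
Total: 364 + 234 = 598 days.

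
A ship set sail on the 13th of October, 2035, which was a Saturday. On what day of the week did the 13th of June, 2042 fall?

Friday

October 13, 2035 → October 13, 2036: 366 days (2036 is a leap year).
October 13, 2036 → October 13, 2037: 365 days.
October 13, 2037 → October 13, 2038: 365 days.
October 13, 2038 → October 13, 2039: 365 days.
October 13, 2039 → October 13, 2040: 366 days (2040 is a leap year).
October 13, 2040 → October 13, 2041: 365 days.
October 2041: 31 − 13 = 18 days remain.
Then November (30), December (31), January (31), February 2042 (28), March (31), April (30), May (31): 30 + 31 + 31 + 28 + 31 + 30 + 31 = 212 days.
June 1–13, 2042: 13 days.
Residual: 243 days.
Total: 2435 days.
2435 mod 7 = 6, so 6 days after Saturday is Friday.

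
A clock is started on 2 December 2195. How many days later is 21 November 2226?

11311

From December 2, 2195 to December 2, 2225: 30 years, of which 7 contain a Feb 29 — 23×365 + 7×366 = 10957 days.
(2200 is not a leap year (divisible by 100 but not 400).)
December 2225: 31 − 2 = 29 days remain.
Then 10 full months totalling 304 days.
November 1–21, 2226: 21 days.
Residual: 354 days.
Total: 11311 days.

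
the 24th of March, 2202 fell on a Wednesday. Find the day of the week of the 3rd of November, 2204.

Saturday

Day-of-year of March 24, 2202: 83.
Day-of-year of November 3, 2204: 308.
2202 has 365 days, so 365 − 83 = 282 days remain in 2202.
Full years: 2203: 365. Sum = 365.
Total: 282 + 365 + 308 = 955 days.
955 mod 7 = 3, so 3 days after Wednesday is Saturday.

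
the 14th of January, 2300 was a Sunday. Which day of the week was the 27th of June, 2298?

Monday

Count forward from the earlier date (June 27, 2298) to the later (January 14, 2300):
June 27, 2298 → June 27, 2299: 365 days.
June 2299: 30 − 27 = 3 days remain.
Then July (31), August (31), September (30), October (31), November (30), December (31): 31 + 31 + 30 + 31 + 30 + 31 = 184 days.
January 1–14, 2300: 14 days.
Residual: 201 days.
Total: 566 days.
566 mod 7 = 6, so 6 days before Sunday is Monday.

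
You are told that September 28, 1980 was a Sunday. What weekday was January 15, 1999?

Day-of-year of September 28, 1980: 272.
Day-of-year of January 15, 1999: 15.
1980 has 366 days, so 366 − 272 = 94 days remain in 1980.
Full years 1981–1998: 14 common + 4 leap = 14×365 + 4×366 = 6574 days.
Total: 94 + 6574 + 15 = 6683 days.
6683 mod 7 = 5, so 5 days after Sunday is Friday.

Friday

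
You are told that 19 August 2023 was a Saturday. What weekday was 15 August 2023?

Tuesday

Count forward from the earlier date (August 15, 2023) to the later (August 19, 2023):
Within August 2023: 19 − 15 = 4 days.
4 mod 7 = 4, so 4 days before Saturday is Tuesday.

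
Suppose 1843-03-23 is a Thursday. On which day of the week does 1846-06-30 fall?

Day-of-year of March 23, 1843: 82.
Day-of-year of June 30, 1846: 181.
1843 has 365 days, so 365 − 82 = 283 days remain in 1843.
Full years: 1844: 366; 1845: 365. Sum = 731.
Total: 283 + 731 + 181 = 1195 days.
1195 mod 7 = 5, so 5 days after Thursday is Tuesday.

Tuesday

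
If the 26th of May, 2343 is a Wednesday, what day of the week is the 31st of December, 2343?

Friday

May 2343: 31 − 26 = 5 days remain.
Then June (30), July (31), August (31), September (30), October (31), November (30): 30 + 31 + 31 + 30 + 31 + 30 = 183 days.
December 1–31, 2343: 31 days.
Total: 5 + 183 + 31 = 219 days.
219 mod 7 = 2, so 2 days after Wednesday is Friday.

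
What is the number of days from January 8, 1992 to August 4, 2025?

12262

Day-of-year of January 8, 1992: 8.
Day-of-year of August 4, 2025: 216.
1992 has 366 days, so 366 − 8 = 358 days remain in 1992.
Full years 1993–2024: 24 common + 8 leap = 24×365 + 8×366 = 11688 days.
Total: 358 + 11688 + 216 = 12262 days.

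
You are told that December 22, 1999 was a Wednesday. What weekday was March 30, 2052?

From December 22, 1999 to December 22, 2051: 52 years, of which 13 contain a Feb 29 — 39×365 + 13×366 = 18993 days.
(2000 is a leap year (divisible by 400).)
December 2051: 31 − 22 = 9 days remain.
Then January (31), February 2052 (29): 31 + 29 = 60 days.
March 1–30, 2052: 30 days.
Residual: 99 days.
Total: 19092 days.
19092 mod 7 = 3, so 3 days after Wednesday is Saturday.

Saturday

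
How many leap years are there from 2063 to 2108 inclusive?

Years divisible by 4 in [2063, 2108]: 2064, 2068, 2072, 2076, 2080, 2084, 2088, 2092, 2096, 2100, 2104, 2108.
Of these, 2100 is divisible by 100 but not 400, so not leap.
Leap years: 12 − 1 = 11.

11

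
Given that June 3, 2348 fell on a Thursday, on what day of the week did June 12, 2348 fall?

Saturday

Within June 2348: 12 − 3 = 9 days.
9 mod 7 = 2, so 2 days after Thursday is Saturday.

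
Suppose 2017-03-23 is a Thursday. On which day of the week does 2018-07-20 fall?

March 2017: 31 − 23 = 8 days remain.
Then 15 full months totalling 456 days.
July 1–20, 2018: 20 days.
Total: 8 + 456 + 20 = 484 days.
484 mod 7 = 1, so 1 day after Thursday is Friday.

Friday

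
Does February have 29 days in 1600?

1600 is a leap year (divisible by 400).

Yes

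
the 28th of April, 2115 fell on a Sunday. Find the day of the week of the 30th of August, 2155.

Saturday

From April 28, 2115 to April 28, 2155: 40 years, of which 10 contain a Feb 29 — 30×365 + 10×366 = 14610 days.
April 2155: 30 − 28 = 2 days remain.
Then May (31), June (30), July (31): 31 + 30 + 31 = 92 days.
August 1–30, 2155: 30 days.
Residual: 124 days.
Total: 14734 days.
14734 mod 7 = 6, so 6 days after Sunday is Saturday.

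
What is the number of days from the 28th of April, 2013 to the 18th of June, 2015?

781

April 28, 2013 → April 28, 2014: 365 days.
April 28, 2014 → April 28, 2015: 365 days.
April 2015: 30 − 28 = 2 days remain.
Then May (31): 31 days.
June 1–18, 2015: 18 days.
Residual: 51 days.
Total: 781 days.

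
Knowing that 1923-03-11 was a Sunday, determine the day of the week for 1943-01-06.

From March 11, 1923 to March 11, 1942: 19 years, of which 5 contain a Feb 29 — 14×365 + 5×366 = 6940 days.
March 1942: 31 − 11 = 20 days remain.
Then 9 full months totalling 275 days.
January 1–6, 1943: 6 days.
Residual: 301 days.
Total: 7241 days.
7241 mod 7 = 3, so 3 days after Sunday is Wednesday.

Wednesday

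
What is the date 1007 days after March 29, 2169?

December 31, 2171

Count 1007 days after March 29, 2169:
Day-of-year of March 29, 2169: 88.
Day-of-year of December 31, 2171: 365.
2169 has 365 days, so 365 − 88 = 277 days remain in 2169.
Full years: 2170: 365. Sum = 365.
Total: 277 + 365 + 365 = 1007 days.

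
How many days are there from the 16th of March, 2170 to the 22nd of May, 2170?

March 2170: 31 − 16 = 15 days remain.
Then April (30): 30 days.
May 1–22, 2170: 22 days.
Total: 15 + 30 + 22 = 67 days.

67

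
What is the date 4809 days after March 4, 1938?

May 4, 1951

Count 4809 days after March 4, 1938:
From March 4, 1938 to March 4, 1951: 13 years, of which 3 contain a Feb 29 — 10×365 + 3×366 = 4748 days.
March 1951: 31 − 4 = 27 days remain.
Then April (30): 30 days.
May 1–4, 1951: 4 days.
Residual: 61 days.
Total: 4809 days.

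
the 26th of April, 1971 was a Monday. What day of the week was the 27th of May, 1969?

Tuesday

Count forward from the earlier date (May 27, 1969) to the later (April 26, 1971):
May 27, 1969 → May 27, 1970: 365 days.
May 1970: 31 − 27 = 4 days remain.
Then 10 full months totalling 304 days.
April 1–26, 1971: 26 days.
Residual: 334 days.
Total: 699 days.
699 mod 7 = 6, so 6 days before Monday is Tuesday.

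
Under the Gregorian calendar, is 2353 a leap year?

2353 is not a leap year.

No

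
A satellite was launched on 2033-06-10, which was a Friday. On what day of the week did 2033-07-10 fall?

Sunday

June 2033: 30 − 10 = 20 days remain.
July 1–10, 2033: 10 days.
Total: 20 + 10 = 30 days.
30 mod 7 = 2, so 2 days after Friday is Sunday.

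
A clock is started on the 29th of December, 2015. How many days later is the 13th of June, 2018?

Day-of-year of December 29, 2015: 363.
Day-of-year of June 13, 2018: 164.
2015 has 365 days, so 365 − 363 = 2 days remain in 2015.
Full years: 2016: 366; 2017: 365. Sum = 731.
Total: 2 + 731 + 164 = 897 days.

897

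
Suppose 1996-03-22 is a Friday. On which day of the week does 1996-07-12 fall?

March 1996: 31 − 22 = 9 days remain.
Then April (30), May (31), June (30): 30 + 31 + 30 = 91 days.
July 1–12, 1996: 12 days.
Total: 9 + 91 + 12 = 112 days.
112 is a multiple of 7, so 1996-07-12 falls on the same weekday: Friday.

Friday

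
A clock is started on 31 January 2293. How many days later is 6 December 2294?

January 2293: 31 − 31 = 0 days remain.
Then 22 full months totalling 668 days.
December 1–6, 2294: 6 days.
Total: 0 + 668 + 6 = 674 days.

674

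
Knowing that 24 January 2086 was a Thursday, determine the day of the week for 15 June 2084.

Thursday

Count forward from the earlier date (June 15, 2084) to the later (January 24, 2086):
June 15, 2084 → June 15, 2085: 365 days.
June 2085: 30 − 15 = 15 days remain.
Then July (31), August (31), September (30), October (31), November (30), December (31): 31 + 31 + 30 + 31 + 30 + 31 = 184 days.
January 1–24, 2086: 24 days.
Residual: 223 days.
Total: 588 days.
588 is a multiple of 7, so 15 June 2084 falls on the same weekday: Thursday.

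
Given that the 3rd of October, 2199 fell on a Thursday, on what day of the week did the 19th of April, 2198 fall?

Thursday

Count forward from the earlier date (April 19, 2198) to the later (October 3, 2199):
April 2198: 30 − 19 = 11 days remain.
Then 17 full months totalling 518 days.
October 1–3, 2199: 3 days.
Total: 11 + 518 + 3 = 532 days.
532 is a multiple of 7, so the 19th of April, 2198 falls on the same weekday: Thursday.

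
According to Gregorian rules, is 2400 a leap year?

Yes

2400 is a leap year (divisible by 400).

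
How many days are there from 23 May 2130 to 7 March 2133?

1019

Day-of-year of May 23, 2130: 143.
Day-of-year of March 7, 2133: 66.
2130 has 365 days, so 365 − 143 = 222 days remain in 2130.
Full years: 2131: 365; 2132: 366. Sum = 731.
Total: 222 + 731 + 66 = 1019 days.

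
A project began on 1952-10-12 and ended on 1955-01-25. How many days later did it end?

Day-of-year of October 12, 1952: 286.
Day-of-year of January 25, 1955: 25.
1952 has 366 days, so 366 − 286 = 80 days remain in 1952.
Full years: 1953: 365; 1954: 365. Sum = 730.
Total: 80 + 730 + 25 = 835 days.

835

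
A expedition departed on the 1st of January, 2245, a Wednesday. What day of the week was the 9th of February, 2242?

Wednesday

Count forward from the earlier date (February 9, 2242) to the later (January 1, 2245):
Day-of-year of February 9, 2242: 40.
Day-of-year of January 1, 2245: 1.
2242 has 365 days, so 365 − 40 = 325 days remain in 2242.
Full years: 2243: 365; 2244: 366. Sum = 731.
Total: 325 + 731 + 1 = 1057 days.
1057 is a multiple of 7, so the 9th of February, 2242 falls on the same weekday: Wednesday.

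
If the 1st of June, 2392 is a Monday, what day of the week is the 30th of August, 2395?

Wednesday

Day-of-year of June 1, 2392: 153.
Day-of-year of August 30, 2395: 242.
2392 has 366 days, so 366 − 153 = 213 days remain in 2392.
Full years: 2393: 365; 2394: 365. Sum = 730.
Total: 213 + 730 + 242 = 1185 days.
1185 mod 7 = 2, so 2 days after Monday is Wednesday.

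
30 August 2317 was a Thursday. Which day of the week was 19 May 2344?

Friday

From August 30, 2317 to August 30, 2343: 26 years, of which 6 contain a Feb 29 — 20×365 + 6×366 = 9496 days.
August 2343: 31 − 30 = 1 day remains.
Then September (30), October (31), November (30), December (31), January (31), February 2344 (29), March (31), April (30): 30 + 31 + 30 + 31 + 31 + 29 + 31 + 30 = 243 days.
May 1–19, 2344: 19 days.
Residual: 263 days.
Total: 9759 days.
9759 mod 7 = 1, so 1 day after Thursday is Friday.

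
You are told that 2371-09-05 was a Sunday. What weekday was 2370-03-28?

Saturday

Count forward from the earlier date (March 28, 2370) to the later (September 5, 2371):
March 2370: 31 − 28 = 3 days remain.
Then 17 full months totalling 518 days.
September 1–5, 2371: 5 days.
Total: 3 + 518 + 5 = 526 days.
526 mod 7 = 1, so 1 day before Sunday is Saturday.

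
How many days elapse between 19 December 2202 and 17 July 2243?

Day-of-year of December 19, 2202: 353.
Day-of-year of July 17, 2243: 198.
2202 has 365 days, so 365 − 353 = 12 days remain in 2202.
Full years 2203–2242: 30 common + 10 leap = 30×365 + 10×366 = 14610 days.
Total: 12 + 14610 + 198 = 14820 days.

14820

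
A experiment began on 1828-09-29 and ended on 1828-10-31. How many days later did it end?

September 1828: 30 − 29 = 1 day remains.
October 1–31, 1828: 31 days.
Total: 1 + 31 = 32 days.

32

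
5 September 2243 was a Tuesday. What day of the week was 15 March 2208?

Tuesday

Count forward from the earlier date (March 15, 2208) to the later (September 5, 2243):
Day-of-year of March 15, 2208: 75.
Day-of-year of September 5, 2243: 248.
2208 has 366 days, so 366 − 75 = 291 days remain in 2208.
Full years 2209–2242: 26 common + 8 leap = 26×365 + 8×366 = 12418 days.
Total: 291 + 12418 + 248 = 12957 days.
12957 is a multiple of 7, so 15 March 2208 falls on the same weekday: Tuesday.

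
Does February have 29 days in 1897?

1897 is not a leap year.

No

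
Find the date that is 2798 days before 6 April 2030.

8 August 2022

Count 2798 days before April 6, 2030:
From August 8, 2022 to August 8, 2029: 7 years, of which 2 contain a Feb 29 — 5×365 + 2×366 = 2557 days.
August 2029: 31 − 8 = 23 days remain.
Then September (30), October (31), November (30), December (31), January (31), February 2030 (28), March (31): 30 + 31 + 30 + 31 + 31 + 28 + 31 = 212 days.
April 1–6, 2030: 6 days.
Residual: 241 days.
Total: 2798 days.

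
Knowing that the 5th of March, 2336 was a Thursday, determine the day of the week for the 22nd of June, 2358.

Sunday

Day-of-year of March 5, 2336: 65.
Day-of-year of June 22, 2358: 173.
2336 has 366 days, so 366 − 65 = 301 days remain in 2336.
Full years 2337–2357: 16 common + 5 leap = 16×365 + 5×366 = 7670 days.
Total: 301 + 7670 + 173 = 8144 days.
8144 mod 7 = 3, so 3 days after Thursday is Sunday.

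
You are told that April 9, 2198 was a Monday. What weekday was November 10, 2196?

Thursday

Count forward from the earlier date (November 10, 2196) to the later (April 9, 2198):
November 2196: 30 − 10 = 20 days remain.
Then 16 full months totalling 486 days.
April 1–9, 2198: 9 days.
Total: 20 + 486 + 9 = 515 days.
515 mod 7 = 4, so 4 days before Monday is Thursday.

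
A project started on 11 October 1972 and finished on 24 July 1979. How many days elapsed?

2477

October 11, 1972 → October 11, 1973: 365 days.
October 11, 1973 → October 11, 1974: 365 days.
October 11, 1974 → October 11, 1975: 365 days.
October 11, 1975 → October 11, 1976: 366 days (1976 is a leap year).
October 11, 1976 → October 11, 1977: 365 days.
October 11, 1977 → October 11, 1978: 365 days.
October 1978: 31 − 11 = 20 days remain.
Then November (30), December (31), January (31), February 1979 (28), March (31), April (30), May (31), June (30): 30 + 31 + 31 + 28 + 31 + 30 + 31 + 30 = 242 days.
July 1–24, 1979: 24 days.
Residual: 286 days.
Total: 2477 days.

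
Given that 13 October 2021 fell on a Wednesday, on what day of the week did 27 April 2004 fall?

Count forward from the earlier date (April 27, 2004) to the later (October 13, 2021):
From April 27, 2004 to April 27, 2021: 17 years, of which 4 contain a Feb 29 — 13×365 + 4×366 = 6209 days.
April 2021: 30 − 27 = 3 days remain.
Then May (31), June (30), July (31), August (31), September (30): 31 + 30 + 31 + 31 + 30 = 153 days.
October 1–13, 2021: 13 days.
Residual: 169 days.
Total: 6378 days.
6378 mod 7 = 1, so 1 day before Wednesday is Tuesday.

Tuesday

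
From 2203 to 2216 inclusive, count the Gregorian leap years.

4

Years divisible by 4 in [2203, 2216]: 2204, 2208, 2212, 2216.
No century exceptions apply. Count: 4.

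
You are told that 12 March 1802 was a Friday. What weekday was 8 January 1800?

Count forward from the earlier date (January 8, 1800) to the later (March 12, 1802):
January 1800: 31 − 8 = 23 days remain.
Then 25 full months totalling 758 days.
March 1–12, 1802: 12 days.
Total: 23 + 758 + 12 = 793 days.
793 mod 7 = 2, so 2 days before Friday is Wednesday.

Wednesday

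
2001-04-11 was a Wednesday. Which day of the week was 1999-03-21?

Sunday

Count forward from the earlier date (March 21, 1999) to the later (April 11, 2001):
Day-of-year of March 21, 1999: 80.
Day-of-year of April 11, 2001: 101.
1999 has 365 days, so 365 − 80 = 285 days remain in 1999.
Full years: 2000: 366. Sum = 366.
Total: 285 + 366 + 101 = 752 days.
752 mod 7 = 3, so 3 days before Wednesday is Sunday.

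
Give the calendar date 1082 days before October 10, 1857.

October 24, 1854

Count 1082 days before October 10, 1857:
Day-of-year of October 24, 1854: 297.
Day-of-year of October 10, 1857: 283.
1854 has 365 days, so 365 − 297 = 68 days remain in 1854.
Full years: 1855: 365; 1856: 366. Sum = 731.
Total: 68 + 731 + 283 = 1082 days.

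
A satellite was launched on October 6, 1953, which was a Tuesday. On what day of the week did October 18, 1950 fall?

Wednesday

Count forward from the earlier date (October 18, 1950) to the later (October 6, 1953):
Day-of-year of October 18, 1950: 291.
Day-of-year of October 6, 1953: 279.
1950 has 365 days, so 365 − 291 = 74 days remain in 1950.
Full years: 1951: 365; 1952: 366. Sum = 731.
Total: 74 + 731 + 279 = 1084 days.
1084 mod 7 = 6, so 6 days before Tuesday is Wednesday.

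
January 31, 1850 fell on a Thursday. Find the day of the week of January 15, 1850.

Tuesday

Count forward from the earlier date (January 15, 1850) to the later (January 31, 1850):
Within January 1850: 31 − 15 = 16 days.
16 mod 7 = 2, so 2 days before Thursday is Tuesday.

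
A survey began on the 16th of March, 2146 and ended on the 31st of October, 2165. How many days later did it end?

7169

From March 16, 2146 to March 16, 2165: 19 years, of which 5 contain a Feb 29 — 14×365 + 5×366 = 6940 days.
March 2165: 31 − 16 = 15 days remain.
Then April (30), May (31), June (30), July (31), August (31), September (30): 30 + 31 + 30 + 31 + 31 + 30 = 183 days.
October 1–31, 2165: 31 days.
Residual: 229 days.
Total: 7169 days.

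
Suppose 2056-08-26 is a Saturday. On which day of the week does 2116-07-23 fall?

Thursday

Day-of-year of August 26, 2056: 239.
Day-of-year of July 23, 2116: 205.
2056 has 366 days, so 366 − 239 = 127 days remain in 2056.
Full years 2057–2115: 46 common + 13 leap = 46×365 + 13×366 = 21548 days.
Total: 127 + 21548 + 205 = 21880 days.
21880 mod 7 = 5, so 5 days after Saturday is Thursday.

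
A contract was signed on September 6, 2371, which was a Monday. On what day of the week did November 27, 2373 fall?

Tuesday

September 2371: 30 − 6 = 24 days remain.
Then 25 full months totalling 762 days.
November 1–27, 2373: 27 days.
Total: 24 + 762 + 27 = 813 days.
813 mod 7 = 1, so 1 day after Monday is Tuesday.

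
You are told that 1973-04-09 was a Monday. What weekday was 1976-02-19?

April 9, 1973 → April 9, 1974: 365 days.
April 9, 1974 → April 9, 1975: 365 days.
April 1975: 30 − 9 = 21 days remain.
Then 9 full months totalling 276 days.
February 1–19, 1976: 19 days (1976 is a leap year).
Residual: 316 days.
Total: 1046 days.
1046 mod 7 = 3, so 3 days after Monday is Thursday.

Thursday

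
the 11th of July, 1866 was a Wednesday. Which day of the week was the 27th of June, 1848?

Tuesday

Count forward from the earlier date (June 27, 1848) to the later (July 11, 1866):
From June 27, 1848 to June 27, 1866: 18 years, of which 4 contain a Feb 29 — 14×365 + 4×366 = 6574 days.
June 1866: 30 − 27 = 3 days remain.
July 1–11, 1866: 11 days.
Residual: 14 days.
Total: 6588 days.
6588 mod 7 = 1, so 1 day before Wednesday is Tuesday.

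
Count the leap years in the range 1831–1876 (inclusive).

12

Years divisible by 4 in [1831, 1876]: 1832, 1836, 1840, 1844, 1848, 1852, 1856, 1860, 1864, 1868, 1872, 1876.
No century exceptions apply. Count: 12.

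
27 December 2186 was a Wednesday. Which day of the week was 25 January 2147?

Wednesday

Count forward from the earlier date (January 25, 2147) to the later (December 27, 2186):
From January 25, 2147 to January 25, 2186: 39 years, of which 10 contain a Feb 29 — 29×365 + 10×366 = 14245 days.
January 2186: 31 − 25 = 6 days remain.
Then 10 full months totalling 303 days.
December 1–27, 2186: 27 days.
Residual: 336 days.
Total: 14581 days.
14581 is a multiple of 7, so 25 January 2147 falls on the same weekday: Wednesday.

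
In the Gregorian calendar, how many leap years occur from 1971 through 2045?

19

Years divisible by 4: 1972, 1976, …, 2044 — 19 in all.
2000 is divisible by 400, so still leap.
No century exceptions apply. Count: 19.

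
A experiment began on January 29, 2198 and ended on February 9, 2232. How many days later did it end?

12428

From January 29, 2198 to January 29, 2232: 34 years, of which 7 contain a Feb 29 — 27×365 + 7×366 = 12417 days.
(2200 is not a leap year (divisible by 100 but not 400).)
January 2232: 31 − 29 = 2 days remain.
February 1–9, 2232: 9 days (2232 is a leap year).
Residual: 11 days.
Total: 12428 days.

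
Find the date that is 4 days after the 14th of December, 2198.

the 18th of December, 2198

Count 4 days after December 14, 2198:
Within December 2198: 18 − 14 = 4 days.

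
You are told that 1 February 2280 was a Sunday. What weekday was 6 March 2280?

February 2280: 29 − 1 = 28 days remain (2280 is a leap year, so February has 29 days).
March 1–6, 2280: 6 days.
Total: 28 + 6 = 34 days.
34 mod 7 = 6, so 6 days after Sunday is Saturday.

Saturday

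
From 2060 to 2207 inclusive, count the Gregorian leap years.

Years divisible by 4: 2060, 2064, …, 2204 — 37 in all.
Of these, 2100, 2200 are divisible by 100 but not 400, so not leap.
Leap years: 37 − 2 = 35.

35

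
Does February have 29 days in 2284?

2284 is a leap year.

Yes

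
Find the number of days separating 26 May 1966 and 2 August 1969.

Day-of-year of May 26, 1966: 146.
Day-of-year of August 2, 1969: 214.
1966 has 365 days, so 365 − 146 = 219 days remain in 1966.
Full years: 1967: 365; 1968: 366. Sum = 731.
Total: 219 + 731 + 214 = 1164 days.

1164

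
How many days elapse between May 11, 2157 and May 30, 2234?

28142

Day-of-year of May 11, 2157: 131.
Day-of-year of May 30, 2234: 150.
2157 has 365 days, so 365 − 131 = 234 days remain in 2157.
Full years 2158–2233: 58 common + 18 leap = 58×365 + 18×366 = 27758 days.
Total: 234 + 27758 + 150 = 28142 days.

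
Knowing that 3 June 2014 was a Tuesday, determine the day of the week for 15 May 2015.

Friday

June 2014: 30 − 3 = 27 days remain.
Then 10 full months totalling 304 days.
May 1–15, 2015: 15 days.
Total: 27 + 304 + 15 = 346 days.
346 mod 7 = 3, so 3 days after Tuesday is Friday.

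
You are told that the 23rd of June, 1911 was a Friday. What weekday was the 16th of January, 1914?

June 23, 1911 → June 23, 1912: 366 days (1912 is a leap year).
June 23, 1912 → June 23, 1913: 365 days.
June 1913: 30 − 23 = 7 days remain.
Then July (31), August (31), September (30), October (31), November (30), December (31): 31 + 31 + 30 + 31 + 30 + 31 = 184 days.
January 1–16, 1914: 16 days.
Residual: 207 days.
Total: 938 days.
938 is a multiple of 7, so the 16th of January, 1914 falls on the same weekday: Friday.

Friday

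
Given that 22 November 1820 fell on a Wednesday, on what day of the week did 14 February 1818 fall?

Saturday

Count forward from the earlier date (February 14, 1818) to the later (November 22, 1820):
February 14, 1818 → February 14, 1819: 365 days.
February 14, 1819 → February 14, 1820: 365 days.
February 1820: 29 − 14 = 15 days remain (1820 is a leap year, so February has 29 days).
Then March (31), April (30), May (31), June (30), July (31), August (31), September (30), October (31): 31 + 30 + 31 + 30 + 31 + 31 + 30 + 31 = 245 days.
November 1–22, 1820: 22 days.
Residual: 282 days.
Total: 1012 days.
1012 mod 7 = 4, so 4 days before Wednesday is Saturday.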